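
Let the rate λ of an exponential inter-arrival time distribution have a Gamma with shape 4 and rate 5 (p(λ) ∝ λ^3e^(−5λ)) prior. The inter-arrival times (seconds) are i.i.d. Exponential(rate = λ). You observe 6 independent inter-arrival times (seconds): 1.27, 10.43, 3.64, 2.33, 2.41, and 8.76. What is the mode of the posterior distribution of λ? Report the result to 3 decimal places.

The Exponential(rate=λ) likelihood is ∝ λ^n e^(−λΣtᵢ). Here n = 6 and Σtᵢ = 1.27 + 10.43 + 3.64 + 2.33 + 2.41 + 8.76 = 28.84.
Posterior ∝ λ^3e^(−5λ) · λ^6e^(−28.84λ) = λ^9e^(−33.84λ), i.e. Gamma(10, 33.84).
Mode = (a−1)/b = 9/33.84 ≈ 0.266.

λ̂_MAP = 0.266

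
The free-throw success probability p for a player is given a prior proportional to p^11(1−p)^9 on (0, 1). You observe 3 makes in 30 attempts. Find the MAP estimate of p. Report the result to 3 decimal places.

The prior density ∝ p^11(1−p)^9 is the kernel of Beta(12, 10).
Data: 3 successes in 30 trials. The binomial likelihood contributes p^3(1−p)^27, so the posterior is Beta(12+3, 10+27) = Beta(15, 37).
For Beta(a, b) with a, b > 1 the mode is (a−1)/(a+b−2) = 14/50 ≈ 0.280.

p̂_MAP = 0.280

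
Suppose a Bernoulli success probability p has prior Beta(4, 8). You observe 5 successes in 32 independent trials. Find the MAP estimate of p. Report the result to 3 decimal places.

p̂_MAP = 0.190

Prior: Beta(4, 8).
Data: 5 successes in 32 trials. The binomial likelihood contributes p^5(1−p)^27, so the posterior is Beta(4+5, 8+27) = Beta(9, 35).
For Beta(a, b) with a, b > 1 the mode is (a−1)/(a+b−2) = 8/42 ≈ 0.190.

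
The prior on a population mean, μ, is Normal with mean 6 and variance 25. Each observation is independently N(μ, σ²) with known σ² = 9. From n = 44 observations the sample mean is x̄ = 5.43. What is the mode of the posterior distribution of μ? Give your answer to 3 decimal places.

μ̂_MAP = 5.435

n = 44, x̄ = 5.43.
For a Normal prior and Normal likelihood with known variance, the posterior is Normal; its mode equals its mean, the precision-weighted average.
Prior precision 1/σ₀² = 1/25 = 0.04; data precision n/σ² = 44/9.
μ̂ = (0.04·6 + (44/9)·5.43) / (0.04 + 44/9) = (2009/75)/(1109/225) = 6027/1109 ≈ 5.435.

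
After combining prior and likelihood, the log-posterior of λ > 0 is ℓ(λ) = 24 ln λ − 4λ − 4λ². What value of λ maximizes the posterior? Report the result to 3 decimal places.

λ̂_MAP = 1.500

ℓ'(λ) = 24/λ − 4 − 8λ. Setting this to zero and multiplying by λ: 8λ² + 4λ − 24 = 0.
λ = (−4 + √(4² + 4·8·24)) / (2·8) = (−4 + √784) / 16 = (−4 + 28)/16 = 3/2.
ℓ''(λ) = −24/λ² − 8 < 0, confirming a maximum.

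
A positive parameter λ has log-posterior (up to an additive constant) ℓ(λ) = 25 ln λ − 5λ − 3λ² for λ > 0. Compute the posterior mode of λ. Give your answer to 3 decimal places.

ℓ'(λ) = 25/λ − 5 − 6λ. Setting this to zero and multiplying by λ: 6λ² + 5λ − 25 = 0.
λ = (−5 + √(5² + 4·6·25)) / (2·6) = (−5 + √625) / 12 = (−5 + 25)/12 = 5/3.
ℓ''(λ) = −25/λ² − 6 < 0, confirming a maximum.

λ̂_MAP = 1.667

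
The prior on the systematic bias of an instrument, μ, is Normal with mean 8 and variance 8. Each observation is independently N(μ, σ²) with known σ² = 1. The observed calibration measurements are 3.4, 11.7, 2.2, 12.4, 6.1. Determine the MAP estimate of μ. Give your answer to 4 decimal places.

μ̂_MAP = 7.1805

n = 5; x̄ = (3.4 + 11.7 + 2.2 + 12.4 + 6.1)/5 = 35.8/5 = 7.16.
For a Normal prior and Normal likelihood with known variance, the posterior is Normal; its mode equals its mean, the precision-weighted average.
Prior precision 1/σ₀² = 1/8 = 0.125; data precision n/σ² = 5/1 = 5.
μ̂ = (0.125·8 + 5·7.16) / (0.125 + 5) = 36.8/5.125 = 1472/205 ≈ 7.1805.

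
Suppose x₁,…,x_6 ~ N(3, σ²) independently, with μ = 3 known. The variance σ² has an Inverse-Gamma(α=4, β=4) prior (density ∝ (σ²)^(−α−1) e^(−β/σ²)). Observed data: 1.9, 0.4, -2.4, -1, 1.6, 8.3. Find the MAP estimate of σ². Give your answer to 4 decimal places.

σ̂²_MAP = 5.6988

Sum of squared deviations about the known mean: SS = (1.9−3)² + (0.4−3)² + (-2.4−3)² + (-1−3)² + (1.6−3)² + (8.3−3)² = 83.18.
The Normal likelihood contributes (σ²)^(−n/2) exp(−SS/(2σ²)), so the posterior is Inverse-Gamma(α + n/2, β + SS/2) = Inverse-Gamma(7, 45.59).
The mode of Inverse-Gamma(a, b) is b/(a+1) = 45.59/8 ≈ 5.6988.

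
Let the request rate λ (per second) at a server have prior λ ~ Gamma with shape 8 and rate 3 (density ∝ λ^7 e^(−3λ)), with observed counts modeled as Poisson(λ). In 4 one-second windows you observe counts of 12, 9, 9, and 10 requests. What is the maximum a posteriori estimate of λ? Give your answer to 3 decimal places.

Σxᵢ = 12+9+9+10 = 40, with n = 4.
Posterior ∝ λ^7e^(−3λ) · λ^40e^(−4λ) = λ^47e^(−7λ), i.e. Gamma(shape=48, rate=7).
The mode of a Gamma(a, b) with a ≥ 1 (shape–rate) is (a−1)/b = 47/7 ≈ 6.714.

λ̂_MAP = 6.714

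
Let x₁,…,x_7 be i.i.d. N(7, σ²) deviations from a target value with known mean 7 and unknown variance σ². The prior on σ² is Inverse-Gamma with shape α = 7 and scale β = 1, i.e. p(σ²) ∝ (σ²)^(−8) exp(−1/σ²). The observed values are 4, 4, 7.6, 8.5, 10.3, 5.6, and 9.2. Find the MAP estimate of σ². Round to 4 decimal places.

Sum of squared deviations about the known mean: SS = (4−7)² + (4−7)² + (7.6−7)² + (8.5−7)² + (10.3−7)² + (5.6−7)² + (9.2−7)² = 38.3.
The Normal likelihood contributes (σ²)^(−n/2) exp(−SS/(2σ²)), so the posterior is Inverse-Gamma(α + n/2, β + SS/2) = Inverse-Gamma(10.5, 20.15).
The mode of Inverse-Gamma(a, b) is b/(a+1) = 20.15/11.5 ≈ 1.7522.

σ̂²_MAP = 1.7522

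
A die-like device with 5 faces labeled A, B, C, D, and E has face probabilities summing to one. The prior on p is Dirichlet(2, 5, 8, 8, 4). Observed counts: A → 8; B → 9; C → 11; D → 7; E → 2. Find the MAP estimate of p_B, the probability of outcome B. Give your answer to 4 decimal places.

The posterior is Dirichlet(αᵢ + nᵢ) = Dirichlet(10, 14, 19, 15, 6).
For a Dirichlet(a₁,…,a_K) with all aᵢ > 1, the mode has j-th component (aⱼ − 1)/(Σaᵢ − K).
Here Σaᵢ = 64 and K = 5, so p_B = (14 − 1)/(64 − 5) = 13/59 ≈ 0.2203.

MAP estimate of p_B = 0.2203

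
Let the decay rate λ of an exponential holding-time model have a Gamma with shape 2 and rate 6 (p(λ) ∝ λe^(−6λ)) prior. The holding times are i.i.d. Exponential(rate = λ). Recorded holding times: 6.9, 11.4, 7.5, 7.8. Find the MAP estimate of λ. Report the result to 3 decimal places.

λ̂_MAP = 0.126

The Exponential(rate=λ) likelihood is ∝ λ^n e^(−λΣtᵢ). Here n = 4 and Σtᵢ = 6.9 + 11.4 + 7.5 + 7.8 = 33.6.
Posterior ∝ λe^(−6λ) · λ^4e^(−33.6λ) = λ^5e^(−39.6λ), i.e. Gamma(6, 39.6).
Mode = (a−1)/b = 5/39.6 ≈ 0.126.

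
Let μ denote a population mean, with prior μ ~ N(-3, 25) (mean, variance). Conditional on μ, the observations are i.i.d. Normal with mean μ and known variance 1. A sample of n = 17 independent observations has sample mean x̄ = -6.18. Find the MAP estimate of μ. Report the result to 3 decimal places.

n = 17, x̄ = -6.18.
For a Normal prior and Normal likelihood with known variance, the posterior is Normal; its mode equals its mean, the precision-weighted average.
Prior precision 1/σ₀² = 1/25 = 0.04; data precision n/σ² = 17/1 = 17.
μ̂ = (0.04·(-3) + 17·(-6.18)) / (0.04 + 17) = (-105.18)/17.04 = -1753/284 ≈ -6.173.

μ̂_MAP = -6.173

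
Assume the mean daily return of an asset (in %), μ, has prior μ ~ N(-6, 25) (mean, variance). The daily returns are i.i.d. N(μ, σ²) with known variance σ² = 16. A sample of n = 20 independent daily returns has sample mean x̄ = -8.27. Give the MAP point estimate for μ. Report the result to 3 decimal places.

n = 20, x̄ = -8.27.
For a Normal prior and Normal likelihood with known variance, the posterior is Normal; its mode equals its mean, the precision-weighted average.
Prior precision 1/σ₀² = 1/25 = 0.04; data precision n/σ² = 20/16 = 1.25.
μ̂ = (0.04·(-6) + 1.25·(-8.27)) / (0.04 + 1.25) = (-10.5775)/1.29 = -4231/516 ≈ -8.200.

μ̂_MAP = -8.200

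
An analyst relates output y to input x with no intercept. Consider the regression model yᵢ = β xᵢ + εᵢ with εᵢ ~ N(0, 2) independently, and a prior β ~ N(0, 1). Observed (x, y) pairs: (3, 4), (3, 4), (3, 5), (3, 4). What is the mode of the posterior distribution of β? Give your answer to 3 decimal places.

β̂_MAP = 1.342

log p(β | y) = −Σ(yᵢ − βxᵢ)²/(2·2) − β²/(2·1) + const.
Setting the derivative to zero: Σxᵢ(yᵢ − βxᵢ)/2 − β/1 = 0, so β = Σxᵢyᵢ / (Σxᵢ² + σ²/τ²).
Σxᵢyᵢ = 3·4 + 3·4 + 3·5 + 3·4 = 51; Σxᵢ² = 36; σ²/τ² = 2.
β̂_MAP = 51 / (36 + 2) = 51/38 ≈ 1.342.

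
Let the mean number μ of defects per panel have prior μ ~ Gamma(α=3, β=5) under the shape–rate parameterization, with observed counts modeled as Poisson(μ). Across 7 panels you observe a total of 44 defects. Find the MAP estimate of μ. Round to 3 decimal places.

Σxᵢ = 44, n = 7.
Posterior ∝ μ^2e^(−5μ) · μ^44e^(−7μ) = μ^46e^(−12μ), i.e. Gamma(shape=47, rate=12).
The mode of a Gamma(a, b) with a ≥ 1 (shape–rate) is (a−1)/b = 46/12 ≈ 3.833.

μ̂_MAP = 3.833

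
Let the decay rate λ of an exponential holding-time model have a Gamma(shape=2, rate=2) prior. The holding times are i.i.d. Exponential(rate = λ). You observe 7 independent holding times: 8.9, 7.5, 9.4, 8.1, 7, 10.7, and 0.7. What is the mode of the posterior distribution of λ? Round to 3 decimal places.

λ̂_MAP = 0.147

The Exponential(rate=λ) likelihood is ∝ λ^n e^(−λΣtᵢ). Here n = 7 and Σtᵢ = 8.9 + 7.5 + 9.4 + 8.1 + 7 + 10.7 + 0.7 = 52.3.
Posterior ∝ λe^(−2λ) · λ^7e^(−52.3λ) = λ^8e^(−54.3λ), i.e. Gamma(9, 54.3).
Mode = (a−1)/b = 8/54.3 ≈ 0.147.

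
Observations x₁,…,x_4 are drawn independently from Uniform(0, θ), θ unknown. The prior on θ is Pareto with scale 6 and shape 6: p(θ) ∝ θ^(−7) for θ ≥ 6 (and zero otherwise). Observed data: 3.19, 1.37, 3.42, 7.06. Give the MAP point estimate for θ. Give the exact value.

θ̂_MAP = 7.06

The Uniform(0, θ) likelihood is θ^(−n) for θ ≥ max(xᵢ), zero otherwise. Here max(xᵢ) = 7.06.
Posterior ∝ θ^(−7) · θ^(−4) = θ^(−11) on θ ≥ max(6, 7.06) = 7.06.
This density is strictly decreasing in θ, so the posterior mode lies at the lower boundary of the support.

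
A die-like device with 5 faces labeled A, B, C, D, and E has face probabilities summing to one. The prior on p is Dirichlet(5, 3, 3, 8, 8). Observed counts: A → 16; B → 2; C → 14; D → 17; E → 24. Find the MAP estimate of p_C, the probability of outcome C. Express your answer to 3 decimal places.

MAP estimate of p_C = 0.168

The posterior is Dirichlet(αᵢ + nᵢ) = Dirichlet(21, 5, 17, 25, 32).
For a Dirichlet(a₁,…,a_K) with all aᵢ > 1, the mode has j-th component (aⱼ − 1)/(Σaᵢ − K).
Here Σaᵢ = 100 and K = 5, so p_C = (17 − 1)/(100 − 5) = 16/95 ≈ 0.168.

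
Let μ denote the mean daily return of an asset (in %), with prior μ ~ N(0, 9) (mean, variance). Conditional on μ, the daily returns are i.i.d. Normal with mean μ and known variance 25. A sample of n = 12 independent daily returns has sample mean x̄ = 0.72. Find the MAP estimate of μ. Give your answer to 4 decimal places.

μ̂_MAP = 0.5847

n = 12, x̄ = 0.72.
For a Normal prior and Normal likelihood with known variance, the posterior is Normal; its mode equals its mean, the precision-weighted average.
Prior precision 1/σ₀² = 1/9; data precision n/σ² = 12/25 = 0.48.
μ̂ = ((1/9)·0 + 0.48·0.72) / (1/9 + 0.48) = 0.3456/(133/225) = 1944/3325 ≈ 0.5847.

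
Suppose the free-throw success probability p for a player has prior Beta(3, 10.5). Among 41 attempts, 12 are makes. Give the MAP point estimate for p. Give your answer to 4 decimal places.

p̂_MAP = 0.2667

Prior: Beta(3, 10.5).
Data: 12 successes in 41 trials. The binomial likelihood contributes p^12(1−p)^29, so the posterior is Beta(3+12, 10.5+29) = Beta(15, 39.5).
For Beta(a, b) with a, b > 1 the mode is (a−1)/(a+b−2) = 14/52.5 ≈ 0.2667.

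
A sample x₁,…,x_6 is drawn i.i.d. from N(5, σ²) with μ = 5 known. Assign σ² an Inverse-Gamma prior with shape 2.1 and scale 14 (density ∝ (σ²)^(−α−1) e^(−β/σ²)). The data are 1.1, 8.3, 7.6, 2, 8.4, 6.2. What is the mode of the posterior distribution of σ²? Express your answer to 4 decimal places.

Sum of squared deviations about the known mean: SS = (1.1−5)² + (8.3−5)² + (7.6−5)² + (2−5)² + (8.4−5)² + (6.2−5)² = 54.86.
The Normal likelihood contributes (σ²)^(−n/2) exp(−SS/(2σ²)), so the posterior is Inverse-Gamma(α + n/2, β + SS/2) = Inverse-Gamma(5.1, 41.43).
The mode of Inverse-Gamma(a, b) is b/(a+1) = 41.43/6.1 ≈ 6.7918.

σ̂²_MAP = 6.7918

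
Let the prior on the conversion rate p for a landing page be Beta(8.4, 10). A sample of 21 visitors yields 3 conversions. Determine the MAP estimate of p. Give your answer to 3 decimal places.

Prior: Beta(8.4, 10).
Data: 3 successes in 21 trials. The binomial likelihood contributes p^3(1−p)^18, so the posterior is Beta(8.4+3, 10+18) = Beta(11.4, 28).
For Beta(a, b) with a, b > 1 the mode is (a−1)/(a+b−2) = 10.4/37.4 ≈ 0.278.

p̂_MAP = 0.278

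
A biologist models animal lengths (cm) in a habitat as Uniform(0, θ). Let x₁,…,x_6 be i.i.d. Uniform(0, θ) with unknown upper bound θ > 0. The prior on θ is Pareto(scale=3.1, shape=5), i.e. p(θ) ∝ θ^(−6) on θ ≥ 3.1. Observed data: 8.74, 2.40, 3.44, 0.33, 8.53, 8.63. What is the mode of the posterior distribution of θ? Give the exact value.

θ̂_MAP = 8.74

The Uniform(0, θ) likelihood is θ^(−n) for θ ≥ max(xᵢ), zero otherwise. Here max(xᵢ) = 8.74.
Posterior ∝ θ^(−6) · θ^(−6) = θ^(−12) on θ ≥ max(3.1, 8.74) = 8.74.
This density is strictly decreasing in θ, so the posterior mode lies at the lower boundary of the support.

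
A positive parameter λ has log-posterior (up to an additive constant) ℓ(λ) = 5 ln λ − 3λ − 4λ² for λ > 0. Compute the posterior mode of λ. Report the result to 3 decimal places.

ℓ'(λ) = 5/λ − 3 − 8λ. Setting this to zero and multiplying by λ: 8λ² + 3λ − 5 = 0.
λ = (−3 + √(3² + 4·8·5)) / (2·8) = (−3 + √169) / 16 = (−3 + 13)/16 = 5/8.
ℓ''(λ) = −5/λ² − 8 < 0, confirming a maximum.

λ̂_MAP = 0.625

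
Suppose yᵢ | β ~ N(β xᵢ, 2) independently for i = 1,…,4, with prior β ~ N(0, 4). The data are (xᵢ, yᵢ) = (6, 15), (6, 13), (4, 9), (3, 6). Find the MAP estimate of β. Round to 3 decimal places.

log p(β | y) = −Σ(yᵢ − βxᵢ)²/(2·2) − β²/(2·4) + const.
Setting the derivative to zero: Σxᵢ(yᵢ − βxᵢ)/2 − β/4 = 0, so β = Σxᵢyᵢ / (Σxᵢ² + σ²/τ²).
Σxᵢyᵢ = 6·15 + 6·13 + 4·9 + 3·6 = 222; Σxᵢ² = 97; σ²/τ² = 0.5.
β̂_MAP = 222 / (97 + 0.5) = 222/97.5 ≈ 2.277.

β̂_MAP = 2.277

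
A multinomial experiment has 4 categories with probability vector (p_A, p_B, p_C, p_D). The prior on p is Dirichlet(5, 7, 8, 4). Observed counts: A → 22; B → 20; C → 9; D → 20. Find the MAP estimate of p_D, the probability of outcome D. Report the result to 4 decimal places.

The posterior is Dirichlet(αᵢ + nᵢ) = Dirichlet(27, 27, 17, 24).
For a Dirichlet(a₁,…,a_K) with all aᵢ > 1, the mode has j-th component (aⱼ − 1)/(Σaᵢ − K).
Here Σaᵢ = 95 and K = 4, so p_D = (24 − 1)/(95 − 4) = 23/91 ≈ 0.2527.

MAP estimate of p_D = 0.2527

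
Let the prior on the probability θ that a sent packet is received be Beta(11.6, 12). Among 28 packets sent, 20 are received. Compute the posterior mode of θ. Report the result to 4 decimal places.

θ̂_MAP = 0.6169

Prior: Beta(11.6, 12).
Data: 20 successes in 28 trials. The binomial likelihood contributes θ^20(1−θ)^8, so the posterior is Beta(11.6+20, 12+8) = Beta(31.6, 20).
For Beta(a, b) with a, b > 1 the mode is (a−1)/(a+b−2) = 30.6/49.6 ≈ 0.6169.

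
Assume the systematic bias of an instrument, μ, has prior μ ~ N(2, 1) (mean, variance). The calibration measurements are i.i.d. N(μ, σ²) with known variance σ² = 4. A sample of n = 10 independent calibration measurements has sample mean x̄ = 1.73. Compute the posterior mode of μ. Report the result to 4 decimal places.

μ̂_MAP = 1.8071

n = 10, x̄ = 1.73.
For a Normal prior and Normal likelihood with known variance, the posterior is Normal; its mode equals its mean, the precision-weighted average.
Prior precision 1/σ₀² = 1/1 = 1; data precision n/σ² = 10/4 = 2.5.
μ̂ = (1·2 + 2.5·1.73) / (1 + 2.5) = 6.325/3.5 = 253/140 ≈ 1.8071.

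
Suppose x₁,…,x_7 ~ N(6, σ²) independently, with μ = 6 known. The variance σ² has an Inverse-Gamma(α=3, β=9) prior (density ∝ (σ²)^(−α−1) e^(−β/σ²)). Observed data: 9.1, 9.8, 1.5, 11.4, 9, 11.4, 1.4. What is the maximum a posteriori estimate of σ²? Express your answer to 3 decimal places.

σ̂²_MAP = 10.052

Sum of squared deviations about the known mean: SS = (9.1−6)² + (9.8−6)² + (1.5−6)² + (11.4−6)² + (9−6)² + (11.4−6)² + (1.4−6)² = 132.78.
The Normal likelihood contributes (σ²)^(−n/2) exp(−SS/(2σ²)), so the posterior is Inverse-Gamma(α + n/2, β + SS/2) = Inverse-Gamma(6.5, 75.39).
The mode of Inverse-Gamma(a, b) is b/(a+1) = 75.39/7.5 ≈ 10.052.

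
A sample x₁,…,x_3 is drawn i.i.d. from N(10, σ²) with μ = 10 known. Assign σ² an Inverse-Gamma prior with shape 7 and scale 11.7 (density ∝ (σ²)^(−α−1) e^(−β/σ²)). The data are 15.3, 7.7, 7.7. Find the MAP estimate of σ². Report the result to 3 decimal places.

Sum of squared deviations about the known mean: SS = (15.3−10)² + (7.7−10)² + (7.7−10)² = 38.67.
The Normal likelihood contributes (σ²)^(−n/2) exp(−SS/(2σ²)), so the posterior is Inverse-Gamma(α + n/2, β + SS/2) = Inverse-Gamma(8.5, 31.035).
The mode of Inverse-Gamma(a, b) is b/(a+1) = 31.035/9.5 ≈ 3.267.

σ̂²_MAP = 3.267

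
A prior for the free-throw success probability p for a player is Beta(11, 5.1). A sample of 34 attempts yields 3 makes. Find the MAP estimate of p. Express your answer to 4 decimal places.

p̂_MAP = 0.2703

Prior: Beta(11, 5.1).
Data: 3 successes in 34 trials. The binomial likelihood contributes p^3(1−p)^31, so the posterior is Beta(11+3, 5.1+31) = Beta(14, 36.1).
For Beta(a, b) with a, b > 1 the mode is (a−1)/(a+b−2) = 13/48.1 ≈ 0.2703.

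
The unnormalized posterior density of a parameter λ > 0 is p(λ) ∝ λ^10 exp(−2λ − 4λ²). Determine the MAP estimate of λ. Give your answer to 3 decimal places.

λ̂_MAP = 1.000

ℓ'(λ) = 10/λ − 2 − 8λ. Setting this to zero and multiplying by λ: 8λ² + 2λ − 10 = 0.
λ = (−2 + √(2² + 4·8·10)) / (2·8) = (−2 + √324) / 16 = (−2 + 18)/16 = 1.
ℓ''(λ) = −10/λ² − 8 < 0, confirming a maximum.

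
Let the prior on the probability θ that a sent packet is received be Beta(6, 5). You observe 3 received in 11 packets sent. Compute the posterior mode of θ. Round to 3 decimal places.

Prior: Beta(6, 5).
Data: 3 successes in 11 trials. The binomial likelihood contributes θ^3(1−θ)^8, so the posterior is Beta(6+3, 5+8) = Beta(9, 13).
For Beta(a, b) with a, b > 1 the mode is (a−1)/(a+b−2) = 8/20 ≈ 0.400.

θ̂_MAP = 0.400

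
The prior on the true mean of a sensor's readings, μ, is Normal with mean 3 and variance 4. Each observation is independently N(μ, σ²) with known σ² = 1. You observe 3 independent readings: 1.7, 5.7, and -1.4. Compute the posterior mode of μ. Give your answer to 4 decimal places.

n = 3; x̄ = (1.7 + 5.7 + (-1.4))/3 = 6/3 = 2.
For a Normal prior and Normal likelihood with known variance, the posterior is Normal; its mode equals its mean, the precision-weighted average.
Prior precision 1/σ₀² = 1/4 = 0.25; data precision n/σ² = 3/1 = 3.
μ̂ = (0.25·3 + 3·2) / (0.25 + 3) = 6.75/3.25 = 27/13 ≈ 2.0769.

μ̂_MAP = 2.0769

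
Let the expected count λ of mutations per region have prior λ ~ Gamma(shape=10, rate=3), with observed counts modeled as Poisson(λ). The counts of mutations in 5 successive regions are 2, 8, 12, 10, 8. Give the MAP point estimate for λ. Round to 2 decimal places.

Σxᵢ = 2+8+12+10+8 = 40, with n = 5.
Posterior ∝ λ^9e^(−3λ) · λ^40e^(−5λ) = λ^49e^(−8λ), i.e. Gamma(shape=50, rate=8).
The mode of a Gamma(a, b) with a ≥ 1 (shape–rate) is (a−1)/b = 49/8 ≈ 6.13.

λ̂_MAP = 6.13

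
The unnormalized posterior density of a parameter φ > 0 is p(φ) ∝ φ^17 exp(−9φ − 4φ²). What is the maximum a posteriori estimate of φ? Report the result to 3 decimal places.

φ̂_MAP = 1.000

ℓ'(φ) = 17/φ − 9 − 8φ. Setting this to zero and multiplying by φ: 8φ² + 9φ − 17 = 0.
φ = (−9 + √(9² + 4·8·17)) / (2·8) = (−9 + √625) / 16 = (−9 + 25)/16 = 1.
ℓ''(φ) = −17/φ² − 8 < 0, confirming a maximum.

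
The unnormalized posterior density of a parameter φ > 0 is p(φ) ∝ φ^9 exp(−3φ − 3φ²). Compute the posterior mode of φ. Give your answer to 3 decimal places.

ℓ'(φ) = 9/φ − 3 − 6φ. Setting this to zero and multiplying by φ: 6φ² + 3φ − 9 = 0.
φ = (−3 + √(3² + 4·6·9)) / (2·6) = (−3 + √225) / 12 = (−3 + 15)/12 = 1.
ℓ''(φ) = −9/φ² − 6 < 0, confirming a maximum.

φ̂_MAP = 1.000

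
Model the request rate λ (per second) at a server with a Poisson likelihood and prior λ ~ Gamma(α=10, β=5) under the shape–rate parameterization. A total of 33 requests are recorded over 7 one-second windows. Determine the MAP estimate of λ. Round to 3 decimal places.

Σxᵢ = 33, n = 7.
Posterior ∝ λ^9e^(−5λ) · λ^33e^(−7λ) = λ^42e^(−12λ), i.e. Gamma(shape=43, rate=12).
The mode of a Gamma(a, b) with a ≥ 1 (shape–rate) is (a−1)/b = 42/12 ≈ 3.500.

λ̂_MAP = 3.500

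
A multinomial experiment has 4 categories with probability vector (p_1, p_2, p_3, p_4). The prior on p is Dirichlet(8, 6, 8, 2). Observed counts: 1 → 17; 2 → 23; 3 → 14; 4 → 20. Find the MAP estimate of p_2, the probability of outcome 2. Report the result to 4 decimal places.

The posterior is Dirichlet(αᵢ + nᵢ) = Dirichlet(25, 29, 22, 22).
For a Dirichlet(a₁,…,a_K) with all aᵢ > 1, the mode has j-th component (aⱼ − 1)/(Σaᵢ − K).
Here Σaᵢ = 98 and K = 4, so p_2 = (29 − 1)/(98 − 4) = 28/94 ≈ 0.2979.

MAP estimate: 0.2979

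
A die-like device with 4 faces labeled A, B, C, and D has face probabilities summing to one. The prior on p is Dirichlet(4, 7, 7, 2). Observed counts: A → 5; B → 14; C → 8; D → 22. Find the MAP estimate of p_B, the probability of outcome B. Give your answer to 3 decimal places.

MAP estimate of p_B = 0.308

The posterior is Dirichlet(αᵢ + nᵢ) = Dirichlet(9, 21, 15, 24).
For a Dirichlet(a₁,…,a_K) with all aᵢ > 1, the mode has j-th component (aⱼ − 1)/(Σaᵢ − K).
Here Σaᵢ = 69 and K = 4, so p_B = (21 − 1)/(69 − 4) = 20/65 ≈ 0.308.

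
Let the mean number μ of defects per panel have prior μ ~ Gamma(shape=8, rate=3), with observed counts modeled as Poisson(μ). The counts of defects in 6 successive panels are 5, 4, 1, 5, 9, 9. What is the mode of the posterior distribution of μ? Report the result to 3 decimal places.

μ̂_MAP = 4.444

Σxᵢ = 5+4+1+5+9+9 = 33, with n = 6.
Posterior ∝ μ^7e^(−3μ) · μ^33e^(−6μ) = μ^40e^(−9μ), i.e. Gamma(shape=41, rate=9).
The mode of a Gamma(a, b) with a ≥ 1 (shape–rate) is (a−1)/b = 40/9 ≈ 4.444.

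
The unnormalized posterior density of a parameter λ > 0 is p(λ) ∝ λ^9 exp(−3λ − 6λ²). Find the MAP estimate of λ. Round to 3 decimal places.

ℓ'(λ) = 9/λ − 3 − 12λ. Setting this to zero and multiplying by λ: 12λ² + 3λ − 9 = 0.
λ = (−3 + √(3² + 4·12·9)) / (2·12) = (−3 + √441) / 24 = (−3 + 21)/24 = 3/4.
ℓ''(λ) = −9/λ² − 12 < 0, confirming a maximum.

λ̂_MAP = 0.750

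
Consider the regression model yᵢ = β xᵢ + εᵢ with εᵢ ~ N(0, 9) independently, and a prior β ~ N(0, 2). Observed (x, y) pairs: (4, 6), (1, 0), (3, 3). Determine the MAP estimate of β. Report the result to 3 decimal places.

log p(β | y) = −Σ(yᵢ − βxᵢ)²/(2·9) − β²/(2·2) + const.
Setting the derivative to zero: Σxᵢ(yᵢ − βxᵢ)/9 − β/2 = 0, so β = Σxᵢyᵢ / (Σxᵢ² + σ²/τ²).
Σxᵢyᵢ = 4·6 + 1·0 + 3·3 = 33; Σxᵢ² = 26; σ²/τ² = 4.5.
β̂_MAP = 33 / (26 + 4.5) = 33/30.5 ≈ 1.082.

β̂_MAP = 1.082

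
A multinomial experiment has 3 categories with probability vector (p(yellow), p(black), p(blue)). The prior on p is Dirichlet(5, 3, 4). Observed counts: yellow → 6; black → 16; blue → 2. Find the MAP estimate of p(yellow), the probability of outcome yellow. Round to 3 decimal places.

MAP estimate of p(yellow) = 0.303

The posterior is Dirichlet(αᵢ + nᵢ) = Dirichlet(11, 19, 6).
For a Dirichlet(a₁,…,a_K) with all aᵢ > 1, the mode has j-th component (aⱼ − 1)/(Σaᵢ − K).
Here Σaᵢ = 36 and K = 3, so p(yellow) = (11 − 1)/(36 − 3) = 10/33 ≈ 0.303.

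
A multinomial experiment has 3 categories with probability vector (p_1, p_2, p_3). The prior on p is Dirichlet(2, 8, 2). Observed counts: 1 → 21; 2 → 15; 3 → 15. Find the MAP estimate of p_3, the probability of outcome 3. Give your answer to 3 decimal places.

The posterior is Dirichlet(αᵢ + nᵢ) = Dirichlet(23, 23, 17).
For a Dirichlet(a₁,…,a_K) with all aᵢ > 1, the mode has j-th component (aⱼ − 1)/(Σaᵢ − K).
Here Σaᵢ = 63 and K = 3, so p_3 = (17 − 1)/(63 − 3) = 16/60 ≈ 0.267.

MAP estimate: 0.267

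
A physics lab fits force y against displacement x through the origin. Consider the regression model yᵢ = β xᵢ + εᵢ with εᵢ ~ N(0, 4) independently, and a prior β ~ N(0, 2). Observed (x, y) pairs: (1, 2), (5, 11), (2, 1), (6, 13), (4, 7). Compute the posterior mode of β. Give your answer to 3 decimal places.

log p(β | y) = −Σ(yᵢ − βxᵢ)²/(2·4) − β²/(2·2) + const.
Setting the derivative to zero: Σxᵢ(yᵢ − βxᵢ)/4 − β/2 = 0, so β = Σxᵢyᵢ / (Σxᵢ² + σ²/τ²).
Σxᵢyᵢ = 1·2 + 5·11 + 2·1 + 6·13 + 4·7 = 165; Σxᵢ² = 82; σ²/τ² = 2.
β̂_MAP = 165 / (82 + 2) = 165/84 ≈ 1.964.

β̂_MAP = 1.964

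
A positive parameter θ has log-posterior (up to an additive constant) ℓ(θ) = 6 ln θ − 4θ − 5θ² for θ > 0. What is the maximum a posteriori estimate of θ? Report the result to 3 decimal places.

ℓ'(θ) = 6/θ − 4 − 10θ. Setting this to zero and multiplying by θ: 10θ² + 4θ − 6 = 0.
θ = (−4 + √(4² + 4·10·6)) / (2·10) = (−4 + √256) / 20 = (−4 + 16)/20 = 3/5.
ℓ''(θ) = −6/θ² − 10 < 0, confirming a maximum.

θ̂_MAP = 0.600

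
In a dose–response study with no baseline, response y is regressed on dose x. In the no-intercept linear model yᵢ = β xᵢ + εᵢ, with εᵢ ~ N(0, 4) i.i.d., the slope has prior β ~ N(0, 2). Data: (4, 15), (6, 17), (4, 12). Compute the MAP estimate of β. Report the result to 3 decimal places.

log p(β | y) = −Σ(yᵢ − βxᵢ)²/(2·4) − β²/(2·2) + const.
Setting the derivative to zero: Σxᵢ(yᵢ − βxᵢ)/4 − β/2 = 0, so β = Σxᵢyᵢ / (Σxᵢ² + σ²/τ²).
Σxᵢyᵢ = 4·15 + 6·17 + 4·12 = 210; Σxᵢ² = 68; σ²/τ² = 2.
β̂_MAP = 210 / (68 + 2) = 210/70 ≈ 3.000.

β̂_MAP = 3.000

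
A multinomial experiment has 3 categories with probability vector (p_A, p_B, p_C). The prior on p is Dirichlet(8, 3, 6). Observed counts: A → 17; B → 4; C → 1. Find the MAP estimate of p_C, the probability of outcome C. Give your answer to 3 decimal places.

MAP estimate of p_C = 0.167

The posterior is Dirichlet(αᵢ + nᵢ) = Dirichlet(25, 7, 7).
For a Dirichlet(a₁,…,a_K) with all aᵢ > 1, the mode has j-th component (aⱼ − 1)/(Σaᵢ − K).
Here Σaᵢ = 39 and K = 3, so p_C = (7 − 1)/(39 − 3) = 6/36 ≈ 0.167.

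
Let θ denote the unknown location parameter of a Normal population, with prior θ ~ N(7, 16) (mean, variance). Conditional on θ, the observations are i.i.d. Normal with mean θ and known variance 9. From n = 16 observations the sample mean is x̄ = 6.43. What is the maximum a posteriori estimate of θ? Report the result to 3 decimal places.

n = 16, x̄ = 6.43.
For a Normal prior and Normal likelihood with known variance, the posterior is Normal; its mode equals its mean, the precision-weighted average.
Prior precision 1/σ₀² = 1/16 = 0.0625; data precision n/σ² = 16/9.
θ̂ = (0.0625·7 + (16/9)·6.43) / (0.0625 + 16/9) = (42727/3600)/(265/144) = 42727/6625 ≈ 6.449.

θ̂_MAP = 6.449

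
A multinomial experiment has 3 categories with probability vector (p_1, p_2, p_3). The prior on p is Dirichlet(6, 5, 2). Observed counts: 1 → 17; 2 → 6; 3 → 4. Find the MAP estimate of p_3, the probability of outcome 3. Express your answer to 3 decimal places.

MAP estimate: 0.135

The posterior is Dirichlet(αᵢ + nᵢ) = Dirichlet(23, 11, 6).
For a Dirichlet(a₁,…,a_K) with all aᵢ > 1, the mode has j-th component (aⱼ − 1)/(Σaᵢ − K).
Here Σaᵢ = 40 and K = 3, so p_3 = (6 − 1)/(40 − 3) = 5/37 ≈ 0.135.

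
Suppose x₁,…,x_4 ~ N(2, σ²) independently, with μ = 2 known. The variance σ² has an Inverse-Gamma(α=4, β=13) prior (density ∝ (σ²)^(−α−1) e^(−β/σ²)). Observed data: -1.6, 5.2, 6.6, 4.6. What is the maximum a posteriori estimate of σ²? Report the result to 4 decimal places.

σ̂²_MAP = 5.5086

Sum of squared deviations about the known mean: SS = (-1.6−2)² + (5.2−2)² + (6.6−2)² + (4.6−2)² = 51.12.
The Normal likelihood contributes (σ²)^(−n/2) exp(−SS/(2σ²)), so the posterior is Inverse-Gamma(α + n/2, β + SS/2) = Inverse-Gamma(6, 38.56).
The mode of Inverse-Gamma(a, b) is b/(a+1) = 38.56/7 ≈ 5.5086.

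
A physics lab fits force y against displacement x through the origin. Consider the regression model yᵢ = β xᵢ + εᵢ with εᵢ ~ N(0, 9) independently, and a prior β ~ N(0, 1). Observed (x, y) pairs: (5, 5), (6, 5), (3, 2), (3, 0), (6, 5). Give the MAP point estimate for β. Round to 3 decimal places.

log p(β | y) = −Σ(yᵢ − βxᵢ)²/(2·9) − β²/(2·1) + const.
Setting the derivative to zero: Σxᵢ(yᵢ − βxᵢ)/9 − β/1 = 0, so β = Σxᵢyᵢ / (Σxᵢ² + σ²/τ²).
Σxᵢyᵢ = 5·5 + 6·5 + 3·2 + 3·0 + 6·5 = 91; Σxᵢ² = 115; σ²/τ² = 9.
β̂_MAP = 91 / (115 + 9) = 91/124 ≈ 0.734.

β̂_MAP = 0.734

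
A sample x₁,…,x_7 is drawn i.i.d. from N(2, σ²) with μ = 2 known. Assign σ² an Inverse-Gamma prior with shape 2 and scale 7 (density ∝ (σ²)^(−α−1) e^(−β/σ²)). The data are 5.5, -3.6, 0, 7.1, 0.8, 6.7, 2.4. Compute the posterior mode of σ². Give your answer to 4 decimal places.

Sum of squared deviations about the known mean: SS = (5.5−2)² + (-3.6−2)² + (0−2)² + (7.1−2)² + (0.8−2)² + (6.7−2)² + (2.4−2)² = 97.31.
The Normal likelihood contributes (σ²)^(−n/2) exp(−SS/(2σ²)), so the posterior is Inverse-Gamma(α + n/2, β + SS/2) = Inverse-Gamma(5.5, 55.655).
The mode of Inverse-Gamma(a, b) is b/(a+1) = 55.655/6.5 ≈ 8.5623.

σ̂²_MAP = 8.5623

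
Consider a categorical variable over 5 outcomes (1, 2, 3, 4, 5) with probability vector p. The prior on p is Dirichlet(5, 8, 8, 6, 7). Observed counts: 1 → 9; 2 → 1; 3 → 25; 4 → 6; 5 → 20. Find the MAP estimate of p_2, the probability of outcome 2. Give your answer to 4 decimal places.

The posterior is Dirichlet(αᵢ + nᵢ) = Dirichlet(14, 9, 33, 12, 27).
For a Dirichlet(a₁,…,a_K) with all aᵢ > 1, the mode has j-th component (aⱼ − 1)/(Σaᵢ − K).
Here Σaᵢ = 95 and K = 5, so p_2 = (9 − 1)/(95 − 5) = 8/90 ≈ 0.0889.

MAP estimate: 0.0889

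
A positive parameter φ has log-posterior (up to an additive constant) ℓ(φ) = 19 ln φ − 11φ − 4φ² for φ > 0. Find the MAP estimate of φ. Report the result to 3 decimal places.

ℓ'(φ) = 19/φ − 11 − 8φ. Setting this to zero and multiplying by φ: 8φ² + 11φ − 19 = 0.
φ = (−11 + √(11² + 4·8·19)) / (2·8) = (−11 + √729) / 16 = (−11 + 27)/16 = 1.
ℓ''(φ) = −19/φ² − 8 < 0, confirming a maximum.

φ̂_MAP = 1.000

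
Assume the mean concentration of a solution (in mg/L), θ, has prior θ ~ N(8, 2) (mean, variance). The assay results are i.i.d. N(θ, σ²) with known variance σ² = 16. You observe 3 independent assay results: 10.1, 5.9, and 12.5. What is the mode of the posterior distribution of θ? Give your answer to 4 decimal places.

θ̂_MAP = 8.4091

n = 3; x̄ = (10.1 + 5.9 + 12.5)/3 = 28.5/3 = 9.5.
For a Normal prior and Normal likelihood with known variance, the posterior is Normal; its mode equals its mean, the precision-weighted average.
Prior precision 1/σ₀² = 1/2 = 0.5; data precision n/σ² = 3/16 = 0.1875.
θ̂ = (0.5·8 + 0.1875·9.5) / (0.5 + 0.1875) = 5.78125/0.6875 = 185/22 ≈ 8.4091.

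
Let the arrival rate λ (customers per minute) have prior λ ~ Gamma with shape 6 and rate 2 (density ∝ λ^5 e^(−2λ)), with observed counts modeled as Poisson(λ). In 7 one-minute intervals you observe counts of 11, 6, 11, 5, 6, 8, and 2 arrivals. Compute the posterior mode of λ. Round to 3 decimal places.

Σxᵢ = 11+6+11+5+6+8+2 = 49, with n = 7.
Posterior ∝ λ^5e^(−2λ) · λ^49e^(−7λ) = λ^54e^(−9λ), i.e. Gamma(shape=55, rate=9).
The mode of a Gamma(a, b) with a ≥ 1 (shape–rate) is (a−1)/b = 54/9 ≈ 6.000.

λ̂_MAP = 6.000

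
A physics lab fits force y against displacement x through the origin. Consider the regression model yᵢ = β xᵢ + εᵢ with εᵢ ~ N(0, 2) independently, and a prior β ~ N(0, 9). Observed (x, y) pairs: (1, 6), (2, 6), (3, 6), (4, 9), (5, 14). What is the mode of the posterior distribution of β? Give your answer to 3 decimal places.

log p(β | y) = −Σ(yᵢ − βxᵢ)²/(2·2) − β²/(2·9) + const.
Setting the derivative to zero: Σxᵢ(yᵢ − βxᵢ)/2 − β/9 = 0, so β = Σxᵢyᵢ / (Σxᵢ² + σ²/τ²).
Σxᵢyᵢ = 1·6 + 2·6 + 3·6 + 4·9 + 5·14 = 142; Σxᵢ² = 55; σ²/τ² = 2/9.
β̂_MAP = 142 / (55 + 2/9) = 142/(497/9) = 18/7 ≈ 2.571.

β̂_MAP = 2.571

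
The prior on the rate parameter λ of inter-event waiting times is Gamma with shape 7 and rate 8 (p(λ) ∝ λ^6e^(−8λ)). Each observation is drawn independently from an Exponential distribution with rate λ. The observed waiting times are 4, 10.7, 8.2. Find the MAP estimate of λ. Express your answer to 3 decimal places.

λ̂_MAP = 0.291

The Exponential(rate=λ) likelihood is ∝ λ^n e^(−λΣtᵢ). Here n = 3 and Σtᵢ = 4 + 10.7 + 8.2 = 22.9.
Posterior ∝ λ^6e^(−8λ) · λ^3e^(−22.9λ) = λ^9e^(−30.9λ), i.e. Gamma(10, 30.9).
Mode = (a−1)/b = 9/30.9 ≈ 0.291.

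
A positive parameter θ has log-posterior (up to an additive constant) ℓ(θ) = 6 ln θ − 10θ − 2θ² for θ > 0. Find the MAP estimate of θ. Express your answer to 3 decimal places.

ℓ'(θ) = 6/θ − 10 − 4θ. Setting this to zero and multiplying by θ: 4θ² + 10θ − 6 = 0.
θ = (−10 + √(10² + 4·4·6)) / (2·4) = (−10 + √196) / 8 = (−10 + 14)/8 = 1/2.
ℓ''(θ) = −6/θ² − 4 < 0, confirming a maximum.

θ̂_MAP = 0.500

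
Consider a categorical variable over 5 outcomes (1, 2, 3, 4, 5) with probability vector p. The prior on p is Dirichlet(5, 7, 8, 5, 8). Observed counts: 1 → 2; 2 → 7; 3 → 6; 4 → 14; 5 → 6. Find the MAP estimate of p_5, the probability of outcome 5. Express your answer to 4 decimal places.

The posterior is Dirichlet(αᵢ + nᵢ) = Dirichlet(7, 14, 14, 19, 14).
For a Dirichlet(a₁,…,a_K) with all aᵢ > 1, the mode has j-th component (aⱼ − 1)/(Σaᵢ − K).
Here Σaᵢ = 68 and K = 5, so p_5 = (14 − 1)/(68 − 5) = 13/63 ≈ 0.2063.

MAP estimate: 0.2063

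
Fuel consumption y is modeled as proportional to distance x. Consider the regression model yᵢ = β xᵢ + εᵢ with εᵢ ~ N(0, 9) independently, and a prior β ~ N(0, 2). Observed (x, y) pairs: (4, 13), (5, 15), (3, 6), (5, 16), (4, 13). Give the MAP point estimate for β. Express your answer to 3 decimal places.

β̂_MAP = 2.901

log p(β | y) = −Σ(yᵢ − βxᵢ)²/(2·9) − β²/(2·2) + const.
Setting the derivative to zero: Σxᵢ(yᵢ − βxᵢ)/9 − β/2 = 0, so β = Σxᵢyᵢ / (Σxᵢ² + σ²/τ²).
Σxᵢyᵢ = 4·13 + 5·15 + 3·6 + 5·16 + 4·13 = 277; Σxᵢ² = 91; σ²/τ² = 4.5.
β̂_MAP = 277 / (91 + 4.5) = 277/95.5 ≈ 2.901.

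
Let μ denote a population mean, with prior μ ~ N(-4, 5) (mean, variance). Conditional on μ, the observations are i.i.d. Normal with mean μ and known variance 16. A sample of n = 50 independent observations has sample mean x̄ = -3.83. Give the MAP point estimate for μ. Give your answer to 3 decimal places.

μ̂_MAP = -3.840

n = 50, x̄ = -3.83.
For a Normal prior and Normal likelihood with known variance, the posterior is Normal; its mode equals its mean, the precision-weighted average.
Prior precision 1/σ₀² = 1/5 = 0.2; data precision n/σ² = 50/16 = 3.125.
μ̂ = (0.2·(-4) + 3.125·(-3.83)) / (0.2 + 3.125) = (-12.76875)/3.325 = -2043/532 ≈ -3.840.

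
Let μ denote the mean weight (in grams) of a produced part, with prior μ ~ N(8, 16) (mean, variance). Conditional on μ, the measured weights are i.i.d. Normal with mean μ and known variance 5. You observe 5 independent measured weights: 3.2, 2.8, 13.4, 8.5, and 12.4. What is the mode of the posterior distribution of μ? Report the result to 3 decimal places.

n = 5; x̄ = (3.2 + 2.8 + 13.4 + 8.5 + 12.4)/5 = 40.3/5 = 8.06.
For a Normal prior and Normal likelihood with known variance, the posterior is Normal; its mode equals its mean, the precision-weighted average.
Prior precision 1/σ₀² = 1/16 = 0.0625; data precision n/σ² = 5/5 = 1.
μ̂ = (0.0625·8 + 1·8.06) / (0.0625 + 1) = 8.56/1.0625 = 3424/425 ≈ 8.056.

μ̂_MAP = 8.056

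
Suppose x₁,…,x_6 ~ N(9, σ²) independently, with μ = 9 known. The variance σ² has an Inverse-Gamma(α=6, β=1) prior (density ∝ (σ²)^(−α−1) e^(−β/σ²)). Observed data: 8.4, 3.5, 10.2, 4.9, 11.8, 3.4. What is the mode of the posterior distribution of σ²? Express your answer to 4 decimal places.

Sum of squared deviations about the known mean: SS = (8.4−9)² + (3.5−9)² + (10.2−9)² + (4.9−9)² + (11.8−9)² + (3.4−9)² = 88.06.
The Normal likelihood contributes (σ²)^(−n/2) exp(−SS/(2σ²)), so the posterior is Inverse-Gamma(α + n/2, β + SS/2) = Inverse-Gamma(9, 45.03).
The mode of Inverse-Gamma(a, b) is b/(a+1) = 45.03/10 ≈ 4.5030.

σ̂²_MAP = 4.5030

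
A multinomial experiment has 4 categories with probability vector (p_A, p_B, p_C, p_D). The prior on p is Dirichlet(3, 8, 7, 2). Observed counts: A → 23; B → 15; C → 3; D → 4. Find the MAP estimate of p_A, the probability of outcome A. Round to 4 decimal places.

The posterior is Dirichlet(αᵢ + nᵢ) = Dirichlet(26, 23, 10, 6).
For a Dirichlet(a₁,…,a_K) with all aᵢ > 1, the mode has j-th component (aⱼ − 1)/(Σaᵢ − K).
Here Σaᵢ = 65 and K = 4, so p_A = (26 − 1)/(65 − 4) = 25/61 ≈ 0.4098.

MAP estimate of p_A = 0.4098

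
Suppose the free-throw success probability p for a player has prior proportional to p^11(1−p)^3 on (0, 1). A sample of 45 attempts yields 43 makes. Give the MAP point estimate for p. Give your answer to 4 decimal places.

The prior density ∝ p^11(1−p)^3 is the kernel of Beta(12, 4).
Data: 43 successes in 45 trials. The binomial likelihood contributes p^43(1−p)^2, so the posterior is Beta(12+43, 4+2) = Beta(55, 6).
For Beta(a, b) with a, b > 1 the mode is (a−1)/(a+b−2) = 54/59 ≈ 0.9153.

p̂_MAP = 0.9153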